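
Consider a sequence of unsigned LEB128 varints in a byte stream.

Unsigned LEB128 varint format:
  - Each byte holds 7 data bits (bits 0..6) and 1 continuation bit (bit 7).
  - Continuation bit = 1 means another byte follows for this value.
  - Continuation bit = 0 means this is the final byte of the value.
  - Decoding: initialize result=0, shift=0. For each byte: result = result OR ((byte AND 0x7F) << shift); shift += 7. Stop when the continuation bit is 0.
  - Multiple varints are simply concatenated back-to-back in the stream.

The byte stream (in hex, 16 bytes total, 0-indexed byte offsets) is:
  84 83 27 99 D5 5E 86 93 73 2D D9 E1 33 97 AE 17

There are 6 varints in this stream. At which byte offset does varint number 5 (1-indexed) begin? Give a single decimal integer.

  byte[0]=0x84 cont=1 payload=0x04=4: acc |= 4<<0 -> acc=4 shift=7
  byte[1]=0x83 cont=1 payload=0x03=3: acc |= 3<<7 -> acc=388 shift=14
  byte[2]=0x27 cont=0 payload=0x27=39: acc |= 39<<14 -> acc=639364 shift=21 [end]
Varint 1: bytes[0:3] = 84 83 27 -> value 639364 (3 byte(s))
  byte[3]=0x99 cont=1 payload=0x19=25: acc |= 25<<0 -> acc=25 shift=7
  byte[4]=0xD5 cont=1 payload=0x55=85: acc |= 85<<7 -> acc=10905 shift=14
  byte[5]=0x5E cont=0 payload=0x5E=94: acc |= 94<<14 -> acc=1551001 shift=21 [end]
Varint 2: bytes[3:6] = 99 D5 5E -> value 1551001 (3 byte(s))
  byte[6]=0x86 cont=1 payload=0x06=6: acc |= 6<<0 -> acc=6 shift=7
  byte[7]=0x93 cont=1 payload=0x13=19: acc |= 19<<7 -> acc=2438 shift=14
  byte[8]=0x73 cont=0 payload=0x73=115: acc |= 115<<14 -> acc=1886598 shift=21 [end]
Varint 3: bytes[6:9] = 86 93 73 -> value 1886598 (3 byte(s))
  byte[9]=0x2D cont=0 payload=0x2D=45: acc |= 45<<0 -> acc=45 shift=7 [end]
Varint 4: bytes[9:10] = 2D -> value 45 (1 byte(s))
  byte[10]=0xD9 cont=1 payload=0x59=89: acc |= 89<<0 -> acc=89 shift=7
  byte[11]=0xE1 cont=1 payload=0x61=97: acc |= 97<<7 -> acc=12505 shift=14
  byte[12]=0x33 cont=0 payload=0x33=51: acc |= 51<<14 -> acc=848089 shift=21 [end]
Varint 5: bytes[10:13] = D9 E1 33 -> value 848089 (3 byte(s))
  byte[13]=0x97 cont=1 payload=0x17=23: acc |= 23<<0 -> acc=23 shift=7
  byte[14]=0xAE cont=1 payload=0x2E=46: acc |= 46<<7 -> acc=5911 shift=14
  byte[15]=0x17 cont=0 payload=0x17=23: acc |= 23<<14 -> acc=382743 shift=21 [end]
Varint 6: bytes[13:16] = 97 AE 17 -> value 382743 (3 byte(s))

Answer: 10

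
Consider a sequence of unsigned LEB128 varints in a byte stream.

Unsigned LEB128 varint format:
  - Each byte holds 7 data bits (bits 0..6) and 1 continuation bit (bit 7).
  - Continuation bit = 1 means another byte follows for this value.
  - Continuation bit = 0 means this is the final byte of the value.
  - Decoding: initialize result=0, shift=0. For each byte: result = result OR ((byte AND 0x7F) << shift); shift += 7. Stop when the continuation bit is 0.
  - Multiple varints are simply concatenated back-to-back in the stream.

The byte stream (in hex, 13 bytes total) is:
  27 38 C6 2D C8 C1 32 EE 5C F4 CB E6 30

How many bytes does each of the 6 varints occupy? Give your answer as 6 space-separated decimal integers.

Answer: 1 1 2 3 2 4

Derivation:
  byte[0]=0x27 cont=0 payload=0x27=39: acc |= 39<<0 -> acc=39 shift=7 [end]
Varint 1: bytes[0:1] = 27 -> value 39 (1 byte(s))
  byte[1]=0x38 cont=0 payload=0x38=56: acc |= 56<<0 -> acc=56 shift=7 [end]
Varint 2: bytes[1:2] = 38 -> value 56 (1 byte(s))
  byte[2]=0xC6 cont=1 payload=0x46=70: acc |= 70<<0 -> acc=70 shift=7
  byte[3]=0x2D cont=0 payload=0x2D=45: acc |= 45<<7 -> acc=5830 shift=14 [end]
Varint 3: bytes[2:4] = C6 2D -> value 5830 (2 byte(s))
  byte[4]=0xC8 cont=1 payload=0x48=72: acc |= 72<<0 -> acc=72 shift=7
  byte[5]=0xC1 cont=1 payload=0x41=65: acc |= 65<<7 -> acc=8392 shift=14
  byte[6]=0x32 cont=0 payload=0x32=50: acc |= 50<<14 -> acc=827592 shift=21 [end]
Varint 4: bytes[4:7] = C8 C1 32 -> value 827592 (3 byte(s))
  byte[7]=0xEE cont=1 payload=0x6E=110: acc |= 110<<0 -> acc=110 shift=7
  byte[8]=0x5C cont=0 payload=0x5C=92: acc |= 92<<7 -> acc=11886 shift=14 [end]
Varint 5: bytes[7:9] = EE 5C -> value 11886 (2 byte(s))
  byte[9]=0xF4 cont=1 payload=0x74=116: acc |= 116<<0 -> acc=116 shift=7
  byte[10]=0xCB cont=1 payload=0x4B=75: acc |= 75<<7 -> acc=9716 shift=14
  byte[11]=0xE6 cont=1 payload=0x66=102: acc |= 102<<14 -> acc=1680884 shift=21
  byte[12]=0x30 cont=0 payload=0x30=48: acc |= 48<<21 -> acc=102344180 shift=28 [end]
Varint 6: bytes[9:13] = F4 CB E6 30 -> value 102344180 (4 byte(s))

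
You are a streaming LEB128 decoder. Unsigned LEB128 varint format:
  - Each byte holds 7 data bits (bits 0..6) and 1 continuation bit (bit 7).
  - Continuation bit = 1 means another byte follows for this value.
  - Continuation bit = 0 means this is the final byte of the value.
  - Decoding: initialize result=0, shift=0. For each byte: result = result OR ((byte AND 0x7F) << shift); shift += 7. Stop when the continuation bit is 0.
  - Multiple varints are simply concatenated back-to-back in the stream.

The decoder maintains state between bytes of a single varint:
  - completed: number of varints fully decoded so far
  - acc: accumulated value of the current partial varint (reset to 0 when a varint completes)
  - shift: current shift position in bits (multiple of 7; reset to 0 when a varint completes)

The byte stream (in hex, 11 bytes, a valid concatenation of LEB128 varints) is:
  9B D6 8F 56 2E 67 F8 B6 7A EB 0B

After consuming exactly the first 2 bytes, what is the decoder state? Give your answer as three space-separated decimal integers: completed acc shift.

Answer: 0 11035 14

Derivation:
byte[0]=0x9B cont=1 payload=0x1B: acc |= 27<<0 -> completed=0 acc=27 shift=7
byte[1]=0xD6 cont=1 payload=0x56: acc |= 86<<7 -> completed=0 acc=11035 shift=14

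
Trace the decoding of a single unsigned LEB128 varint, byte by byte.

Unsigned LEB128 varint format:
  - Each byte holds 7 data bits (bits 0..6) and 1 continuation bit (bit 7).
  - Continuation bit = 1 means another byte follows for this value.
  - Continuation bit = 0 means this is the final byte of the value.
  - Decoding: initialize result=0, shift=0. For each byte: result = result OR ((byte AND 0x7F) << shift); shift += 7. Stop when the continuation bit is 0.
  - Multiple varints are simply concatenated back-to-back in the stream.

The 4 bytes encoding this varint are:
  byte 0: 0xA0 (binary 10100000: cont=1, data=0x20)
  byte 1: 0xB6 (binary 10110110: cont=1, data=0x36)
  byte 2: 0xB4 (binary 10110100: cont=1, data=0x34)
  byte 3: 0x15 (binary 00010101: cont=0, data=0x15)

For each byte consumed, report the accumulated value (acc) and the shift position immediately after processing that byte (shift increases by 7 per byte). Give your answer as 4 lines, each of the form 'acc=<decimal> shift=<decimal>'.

Answer: acc=32 shift=7
acc=6944 shift=14
acc=858912 shift=21
acc=44899104 shift=28

Derivation:
byte 0=0xA0: payload=0x20=32, contrib = 32<<0 = 32; acc -> 32, shift -> 7
byte 1=0xB6: payload=0x36=54, contrib = 54<<7 = 6912; acc -> 6944, shift -> 14
byte 2=0xB4: payload=0x34=52, contrib = 52<<14 = 851968; acc -> 858912, shift -> 21
byte 3=0x15: payload=0x15=21, contrib = 21<<21 = 44040192; acc -> 44899104, shift -> 28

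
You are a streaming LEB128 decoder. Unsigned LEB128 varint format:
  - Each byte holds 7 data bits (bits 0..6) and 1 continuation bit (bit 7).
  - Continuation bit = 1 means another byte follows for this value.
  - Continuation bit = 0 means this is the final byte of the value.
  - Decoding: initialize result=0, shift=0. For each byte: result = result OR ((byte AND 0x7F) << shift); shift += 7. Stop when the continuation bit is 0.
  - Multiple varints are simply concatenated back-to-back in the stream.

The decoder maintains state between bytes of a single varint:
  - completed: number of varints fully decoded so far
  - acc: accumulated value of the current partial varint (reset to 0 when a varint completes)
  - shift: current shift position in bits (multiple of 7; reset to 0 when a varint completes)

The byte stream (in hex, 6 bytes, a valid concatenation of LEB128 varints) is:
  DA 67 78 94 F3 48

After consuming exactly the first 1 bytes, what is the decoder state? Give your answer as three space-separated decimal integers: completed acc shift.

Answer: 0 90 7

Derivation:
byte[0]=0xDA cont=1 payload=0x5A: acc |= 90<<0 -> completed=0 acc=90 shift=7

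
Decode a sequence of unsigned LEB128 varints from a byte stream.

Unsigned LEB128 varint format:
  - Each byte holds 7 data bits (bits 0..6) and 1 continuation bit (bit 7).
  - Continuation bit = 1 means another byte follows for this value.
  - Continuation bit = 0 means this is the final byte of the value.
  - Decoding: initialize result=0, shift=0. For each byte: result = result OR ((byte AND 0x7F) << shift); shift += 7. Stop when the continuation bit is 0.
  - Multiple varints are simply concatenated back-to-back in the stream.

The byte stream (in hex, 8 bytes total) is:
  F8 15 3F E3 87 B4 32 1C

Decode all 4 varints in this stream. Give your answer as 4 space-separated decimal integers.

  byte[0]=0xF8 cont=1 payload=0x78=120: acc |= 120<<0 -> acc=120 shift=7
  byte[1]=0x15 cont=0 payload=0x15=21: acc |= 21<<7 -> acc=2808 shift=14 [end]
Varint 1: bytes[0:2] = F8 15 -> value 2808 (2 byte(s))
  byte[2]=0x3F cont=0 payload=0x3F=63: acc |= 63<<0 -> acc=63 shift=7 [end]
Varint 2: bytes[2:3] = 3F -> value 63 (1 byte(s))
  byte[3]=0xE3 cont=1 payload=0x63=99: acc |= 99<<0 -> acc=99 shift=7
  byte[4]=0x87 cont=1 payload=0x07=7: acc |= 7<<7 -> acc=995 shift=14
  byte[5]=0xB4 cont=1 payload=0x34=52: acc |= 52<<14 -> acc=852963 shift=21
  byte[6]=0x32 cont=0 payload=0x32=50: acc |= 50<<21 -> acc=105710563 shift=28 [end]
Varint 3: bytes[3:7] = E3 87 B4 32 -> value 105710563 (4 byte(s))
  byte[7]=0x1C cont=0 payload=0x1C=28: acc |= 28<<0 -> acc=28 shift=7 [end]
Varint 4: bytes[7:8] = 1C -> value 28 (1 byte(s))

Answer: 2808 63 105710563 28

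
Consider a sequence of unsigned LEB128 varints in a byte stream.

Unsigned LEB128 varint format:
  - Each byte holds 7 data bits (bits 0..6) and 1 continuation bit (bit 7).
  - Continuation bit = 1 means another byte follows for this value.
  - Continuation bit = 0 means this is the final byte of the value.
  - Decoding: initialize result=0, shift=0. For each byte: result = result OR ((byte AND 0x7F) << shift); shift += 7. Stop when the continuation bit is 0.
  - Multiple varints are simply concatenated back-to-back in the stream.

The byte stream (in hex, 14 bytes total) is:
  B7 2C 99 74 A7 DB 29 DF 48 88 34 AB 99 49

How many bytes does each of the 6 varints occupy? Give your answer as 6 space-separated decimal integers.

Answer: 2 2 3 2 2 3

Derivation:
  byte[0]=0xB7 cont=1 payload=0x37=55: acc |= 55<<0 -> acc=55 shift=7
  byte[1]=0x2C cont=0 payload=0x2C=44: acc |= 44<<7 -> acc=5687 shift=14 [end]
Varint 1: bytes[0:2] = B7 2C -> value 5687 (2 byte(s))
  byte[2]=0x99 cont=1 payload=0x19=25: acc |= 25<<0 -> acc=25 shift=7
  byte[3]=0x74 cont=0 payload=0x74=116: acc |= 116<<7 -> acc=14873 shift=14 [end]
Varint 2: bytes[2:4] = 99 74 -> value 14873 (2 byte(s))
  byte[4]=0xA7 cont=1 payload=0x27=39: acc |= 39<<0 -> acc=39 shift=7
  byte[5]=0xDB cont=1 payload=0x5B=91: acc |= 91<<7 -> acc=11687 shift=14
  byte[6]=0x29 cont=0 payload=0x29=41: acc |= 41<<14 -> acc=683431 shift=21 [end]
Varint 3: bytes[4:7] = A7 DB 29 -> value 683431 (3 byte(s))
  byte[7]=0xDF cont=1 payload=0x5F=95: acc |= 95<<0 -> acc=95 shift=7
  byte[8]=0x48 cont=0 payload=0x48=72: acc |= 72<<7 -> acc=9311 shift=14 [end]
Varint 4: bytes[7:9] = DF 48 -> value 9311 (2 byte(s))
  byte[9]=0x88 cont=1 payload=0x08=8: acc |= 8<<0 -> acc=8 shift=7
  byte[10]=0x34 cont=0 payload=0x34=52: acc |= 52<<7 -> acc=6664 shift=14 [end]
Varint 5: bytes[9:11] = 88 34 -> value 6664 (2 byte(s))
  byte[11]=0xAB cont=1 payload=0x2B=43: acc |= 43<<0 -> acc=43 shift=7
  byte[12]=0x99 cont=1 payload=0x19=25: acc |= 25<<7 -> acc=3243 shift=14
  byte[13]=0x49 cont=0 payload=0x49=73: acc |= 73<<14 -> acc=1199275 shift=21 [end]
Varint 6: bytes[11:14] = AB 99 49 -> value 1199275 (3 byte(s))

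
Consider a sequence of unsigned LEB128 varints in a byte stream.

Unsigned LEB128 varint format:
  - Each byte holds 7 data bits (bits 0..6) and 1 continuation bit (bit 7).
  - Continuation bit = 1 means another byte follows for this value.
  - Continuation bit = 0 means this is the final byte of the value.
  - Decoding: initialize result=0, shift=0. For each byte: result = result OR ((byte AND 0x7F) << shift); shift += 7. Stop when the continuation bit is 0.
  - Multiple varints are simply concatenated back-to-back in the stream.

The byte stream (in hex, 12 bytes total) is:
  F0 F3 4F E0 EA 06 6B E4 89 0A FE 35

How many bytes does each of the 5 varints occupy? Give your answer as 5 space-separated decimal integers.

  byte[0]=0xF0 cont=1 payload=0x70=112: acc |= 112<<0 -> acc=112 shift=7
  byte[1]=0xF3 cont=1 payload=0x73=115: acc |= 115<<7 -> acc=14832 shift=14
  byte[2]=0x4F cont=0 payload=0x4F=79: acc |= 79<<14 -> acc=1309168 shift=21 [end]
Varint 1: bytes[0:3] = F0 F3 4F -> value 1309168 (3 byte(s))
  byte[3]=0xE0 cont=1 payload=0x60=96: acc |= 96<<0 -> acc=96 shift=7
  byte[4]=0xEA cont=1 payload=0x6A=106: acc |= 106<<7 -> acc=13664 shift=14
  byte[5]=0x06 cont=0 payload=0x06=6: acc |= 6<<14 -> acc=111968 shift=21 [end]
Varint 2: bytes[3:6] = E0 EA 06 -> value 111968 (3 byte(s))
  byte[6]=0x6B cont=0 payload=0x6B=107: acc |= 107<<0 -> acc=107 shift=7 [end]
Varint 3: bytes[6:7] = 6B -> value 107 (1 byte(s))
  byte[7]=0xE4 cont=1 payload=0x64=100: acc |= 100<<0 -> acc=100 shift=7
  byte[8]=0x89 cont=1 payload=0x09=9: acc |= 9<<7 -> acc=1252 shift=14
  byte[9]=0x0A cont=0 payload=0x0A=10: acc |= 10<<14 -> acc=165092 shift=21 [end]
Varint 4: bytes[7:10] = E4 89 0A -> value 165092 (3 byte(s))
  byte[10]=0xFE cont=1 payload=0x7E=126: acc |= 126<<0 -> acc=126 shift=7
  byte[11]=0x35 cont=0 payload=0x35=53: acc |= 53<<7 -> acc=6910 shift=14 [end]
Varint 5: bytes[10:12] = FE 35 -> value 6910 (2 byte(s))

Answer: 3 3 1 3 2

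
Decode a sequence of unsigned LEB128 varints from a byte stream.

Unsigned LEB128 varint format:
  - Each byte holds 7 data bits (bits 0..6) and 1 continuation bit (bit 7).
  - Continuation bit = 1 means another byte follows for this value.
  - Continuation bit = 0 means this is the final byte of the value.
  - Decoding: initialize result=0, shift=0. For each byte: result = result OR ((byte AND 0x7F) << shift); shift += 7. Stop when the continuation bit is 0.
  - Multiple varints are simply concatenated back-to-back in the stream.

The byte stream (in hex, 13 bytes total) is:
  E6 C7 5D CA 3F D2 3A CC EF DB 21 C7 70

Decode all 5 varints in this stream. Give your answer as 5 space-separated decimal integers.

  byte[0]=0xE6 cont=1 payload=0x66=102: acc |= 102<<0 -> acc=102 shift=7
  byte[1]=0xC7 cont=1 payload=0x47=71: acc |= 71<<7 -> acc=9190 shift=14
  byte[2]=0x5D cont=0 payload=0x5D=93: acc |= 93<<14 -> acc=1532902 shift=21 [end]
Varint 1: bytes[0:3] = E6 C7 5D -> value 1532902 (3 byte(s))
  byte[3]=0xCA cont=1 payload=0x4A=74: acc |= 74<<0 -> acc=74 shift=7
  byte[4]=0x3F cont=0 payload=0x3F=63: acc |= 63<<7 -> acc=8138 shift=14 [end]
Varint 2: bytes[3:5] = CA 3F -> value 8138 (2 byte(s))
  byte[5]=0xD2 cont=1 payload=0x52=82: acc |= 82<<0 -> acc=82 shift=7
  byte[6]=0x3A cont=0 payload=0x3A=58: acc |= 58<<7 -> acc=7506 shift=14 [end]
Varint 3: bytes[5:7] = D2 3A -> value 7506 (2 byte(s))
  byte[7]=0xCC cont=1 payload=0x4C=76: acc |= 76<<0 -> acc=76 shift=7
  byte[8]=0xEF cont=1 payload=0x6F=111: acc |= 111<<7 -> acc=14284 shift=14
  byte[9]=0xDB cont=1 payload=0x5B=91: acc |= 91<<14 -> acc=1505228 shift=21
  byte[10]=0x21 cont=0 payload=0x21=33: acc |= 33<<21 -> acc=70711244 shift=28 [end]
Varint 4: bytes[7:11] = CC EF DB 21 -> value 70711244 (4 byte(s))
  byte[11]=0xC7 cont=1 payload=0x47=71: acc |= 71<<0 -> acc=71 shift=7
  byte[12]=0x70 cont=0 payload=0x70=112: acc |= 112<<7 -> acc=14407 shift=14 [end]
Varint 5: bytes[11:13] = C7 70 -> value 14407 (2 byte(s))

Answer: 1532902 8138 7506 70711244 14407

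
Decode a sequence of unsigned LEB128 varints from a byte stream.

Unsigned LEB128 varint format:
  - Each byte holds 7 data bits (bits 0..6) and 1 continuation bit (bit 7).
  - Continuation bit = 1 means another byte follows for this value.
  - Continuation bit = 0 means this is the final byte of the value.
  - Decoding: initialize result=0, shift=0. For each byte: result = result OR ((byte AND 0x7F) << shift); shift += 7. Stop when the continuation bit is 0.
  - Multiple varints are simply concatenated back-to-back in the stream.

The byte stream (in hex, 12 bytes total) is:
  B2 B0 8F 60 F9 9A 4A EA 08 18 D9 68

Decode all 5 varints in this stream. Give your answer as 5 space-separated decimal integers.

  byte[0]=0xB2 cont=1 payload=0x32=50: acc |= 50<<0 -> acc=50 shift=7
  byte[1]=0xB0 cont=1 payload=0x30=48: acc |= 48<<7 -> acc=6194 shift=14
  byte[2]=0x8F cont=1 payload=0x0F=15: acc |= 15<<14 -> acc=251954 shift=21
  byte[3]=0x60 cont=0 payload=0x60=96: acc |= 96<<21 -> acc=201578546 shift=28 [end]
Varint 1: bytes[0:4] = B2 B0 8F 60 -> value 201578546 (4 byte(s))
  byte[4]=0xF9 cont=1 payload=0x79=121: acc |= 121<<0 -> acc=121 shift=7
  byte[5]=0x9A cont=1 payload=0x1A=26: acc |= 26<<7 -> acc=3449 shift=14
  byte[6]=0x4A cont=0 payload=0x4A=74: acc |= 74<<14 -> acc=1215865 shift=21 [end]
Varint 2: bytes[4:7] = F9 9A 4A -> value 1215865 (3 byte(s))
  byte[7]=0xEA cont=1 payload=0x6A=106: acc |= 106<<0 -> acc=106 shift=7
  byte[8]=0x08 cont=0 payload=0x08=8: acc |= 8<<7 -> acc=1130 shift=14 [end]
Varint 3: bytes[7:9] = EA 08 -> value 1130 (2 byte(s))
  byte[9]=0x18 cont=0 payload=0x18=24: acc |= 24<<0 -> acc=24 shift=7 [end]
Varint 4: bytes[9:10] = 18 -> value 24 (1 byte(s))
  byte[10]=0xD9 cont=1 payload=0x59=89: acc |= 89<<0 -> acc=89 shift=7
  byte[11]=0x68 cont=0 payload=0x68=104: acc |= 104<<7 -> acc=13401 shift=14 [end]
Varint 5: bytes[10:12] = D9 68 -> value 13401 (2 byte(s))

Answer: 201578546 1215865 1130 24 13401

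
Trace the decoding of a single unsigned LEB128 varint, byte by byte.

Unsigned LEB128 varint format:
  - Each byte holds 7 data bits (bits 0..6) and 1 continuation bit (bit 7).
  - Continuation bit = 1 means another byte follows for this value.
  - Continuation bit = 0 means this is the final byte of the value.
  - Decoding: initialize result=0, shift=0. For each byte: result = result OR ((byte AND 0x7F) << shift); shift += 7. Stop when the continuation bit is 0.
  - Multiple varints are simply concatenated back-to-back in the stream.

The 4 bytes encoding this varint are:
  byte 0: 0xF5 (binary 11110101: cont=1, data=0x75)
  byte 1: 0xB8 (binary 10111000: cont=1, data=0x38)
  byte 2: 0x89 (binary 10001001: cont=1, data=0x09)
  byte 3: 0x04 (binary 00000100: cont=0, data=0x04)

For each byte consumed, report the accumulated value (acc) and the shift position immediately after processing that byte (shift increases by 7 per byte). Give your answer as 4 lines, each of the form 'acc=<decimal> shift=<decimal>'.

byte 0=0xF5: payload=0x75=117, contrib = 117<<0 = 117; acc -> 117, shift -> 7
byte 1=0xB8: payload=0x38=56, contrib = 56<<7 = 7168; acc -> 7285, shift -> 14
byte 2=0x89: payload=0x09=9, contrib = 9<<14 = 147456; acc -> 154741, shift -> 21
byte 3=0x04: payload=0x04=4, contrib = 4<<21 = 8388608; acc -> 8543349, shift -> 28

Answer: acc=117 shift=7
acc=7285 shift=14
acc=154741 shift=21
acc=8543349 shift=28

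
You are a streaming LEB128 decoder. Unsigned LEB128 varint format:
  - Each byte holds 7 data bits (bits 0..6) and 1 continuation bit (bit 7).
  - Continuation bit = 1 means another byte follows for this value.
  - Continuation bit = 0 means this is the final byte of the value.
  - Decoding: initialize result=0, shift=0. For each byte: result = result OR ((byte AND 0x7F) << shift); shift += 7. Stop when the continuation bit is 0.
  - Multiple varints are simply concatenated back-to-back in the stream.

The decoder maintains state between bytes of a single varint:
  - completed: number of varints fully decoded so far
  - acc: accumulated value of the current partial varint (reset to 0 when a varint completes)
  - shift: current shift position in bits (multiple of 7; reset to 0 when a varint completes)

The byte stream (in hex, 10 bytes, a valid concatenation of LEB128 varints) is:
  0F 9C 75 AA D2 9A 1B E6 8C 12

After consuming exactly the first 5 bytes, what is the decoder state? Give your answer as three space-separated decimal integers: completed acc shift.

byte[0]=0x0F cont=0 payload=0x0F: varint #1 complete (value=15); reset -> completed=1 acc=0 shift=0
byte[1]=0x9C cont=1 payload=0x1C: acc |= 28<<0 -> completed=1 acc=28 shift=7
byte[2]=0x75 cont=0 payload=0x75: varint #2 complete (value=15004); reset -> completed=2 acc=0 shift=0
byte[3]=0xAA cont=1 payload=0x2A: acc |= 42<<0 -> completed=2 acc=42 shift=7
byte[4]=0xD2 cont=1 payload=0x52: acc |= 82<<7 -> completed=2 acc=10538 shift=14

Answer: 2 10538 14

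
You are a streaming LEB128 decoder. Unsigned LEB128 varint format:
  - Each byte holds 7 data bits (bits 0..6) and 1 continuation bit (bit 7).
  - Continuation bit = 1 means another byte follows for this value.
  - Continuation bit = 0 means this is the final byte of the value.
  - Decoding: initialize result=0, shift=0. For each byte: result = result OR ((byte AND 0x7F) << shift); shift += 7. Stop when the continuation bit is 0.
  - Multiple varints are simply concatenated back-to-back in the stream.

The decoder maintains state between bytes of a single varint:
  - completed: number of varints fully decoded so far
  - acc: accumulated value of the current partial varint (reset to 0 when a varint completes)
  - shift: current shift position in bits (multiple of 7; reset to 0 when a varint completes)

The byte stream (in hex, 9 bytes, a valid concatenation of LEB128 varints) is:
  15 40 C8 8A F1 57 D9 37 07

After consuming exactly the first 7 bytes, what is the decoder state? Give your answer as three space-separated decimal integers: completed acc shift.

Answer: 3 89 7

Derivation:
byte[0]=0x15 cont=0 payload=0x15: varint #1 complete (value=21); reset -> completed=1 acc=0 shift=0
byte[1]=0x40 cont=0 payload=0x40: varint #2 complete (value=64); reset -> completed=2 acc=0 shift=0
byte[2]=0xC8 cont=1 payload=0x48: acc |= 72<<0 -> completed=2 acc=72 shift=7
byte[3]=0x8A cont=1 payload=0x0A: acc |= 10<<7 -> completed=2 acc=1352 shift=14
byte[4]=0xF1 cont=1 payload=0x71: acc |= 113<<14 -> completed=2 acc=1852744 shift=21
byte[5]=0x57 cont=0 payload=0x57: varint #3 complete (value=184304968); reset -> completed=3 acc=0 shift=0
byte[6]=0xD9 cont=1 payload=0x59: acc |= 89<<0 -> completed=3 acc=89 shift=7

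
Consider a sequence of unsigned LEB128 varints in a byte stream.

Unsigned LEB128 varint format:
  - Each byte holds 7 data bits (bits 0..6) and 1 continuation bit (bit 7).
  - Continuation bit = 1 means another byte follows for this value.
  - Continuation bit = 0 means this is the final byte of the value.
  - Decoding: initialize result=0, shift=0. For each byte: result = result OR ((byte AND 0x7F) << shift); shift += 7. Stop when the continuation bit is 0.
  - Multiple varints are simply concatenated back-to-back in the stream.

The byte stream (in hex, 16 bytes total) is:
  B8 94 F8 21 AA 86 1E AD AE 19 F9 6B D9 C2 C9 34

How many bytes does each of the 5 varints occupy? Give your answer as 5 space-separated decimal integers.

Answer: 4 3 3 2 4

Derivation:
  byte[0]=0xB8 cont=1 payload=0x38=56: acc |= 56<<0 -> acc=56 shift=7
  byte[1]=0x94 cont=1 payload=0x14=20: acc |= 20<<7 -> acc=2616 shift=14
  byte[2]=0xF8 cont=1 payload=0x78=120: acc |= 120<<14 -> acc=1968696 shift=21
  byte[3]=0x21 cont=0 payload=0x21=33: acc |= 33<<21 -> acc=71174712 shift=28 [end]
Varint 1: bytes[0:4] = B8 94 F8 21 -> value 71174712 (4 byte(s))
  byte[4]=0xAA cont=1 payload=0x2A=42: acc |= 42<<0 -> acc=42 shift=7
  byte[5]=0x86 cont=1 payload=0x06=6: acc |= 6<<7 -> acc=810 shift=14
  byte[6]=0x1E cont=0 payload=0x1E=30: acc |= 30<<14 -> acc=492330 shift=21 [end]
Varint 2: bytes[4:7] = AA 86 1E -> value 492330 (3 byte(s))
  byte[7]=0xAD cont=1 payload=0x2D=45: acc |= 45<<0 -> acc=45 shift=7
  byte[8]=0xAE cont=1 payload=0x2E=46: acc |= 46<<7 -> acc=5933 shift=14
  byte[9]=0x19 cont=0 payload=0x19=25: acc |= 25<<14 -> acc=415533 shift=21 [end]
Varint 3: bytes[7:10] = AD AE 19 -> value 415533 (3 byte(s))
  byte[10]=0xF9 cont=1 payload=0x79=121: acc |= 121<<0 -> acc=121 shift=7
  byte[11]=0x6B cont=0 payload=0x6B=107: acc |= 107<<7 -> acc=13817 shift=14 [end]
Varint 4: bytes[10:12] = F9 6B -> value 13817 (2 byte(s))
  byte[12]=0xD9 cont=1 payload=0x59=89: acc |= 89<<0 -> acc=89 shift=7
  byte[13]=0xC2 cont=1 payload=0x42=66: acc |= 66<<7 -> acc=8537 shift=14
  byte[14]=0xC9 cont=1 payload=0x49=73: acc |= 73<<14 -> acc=1204569 shift=21
  byte[15]=0x34 cont=0 payload=0x34=52: acc |= 52<<21 -> acc=110256473 shift=28 [end]
Varint 5: bytes[12:16] = D9 C2 C9 34 -> value 110256473 (4 byte(s))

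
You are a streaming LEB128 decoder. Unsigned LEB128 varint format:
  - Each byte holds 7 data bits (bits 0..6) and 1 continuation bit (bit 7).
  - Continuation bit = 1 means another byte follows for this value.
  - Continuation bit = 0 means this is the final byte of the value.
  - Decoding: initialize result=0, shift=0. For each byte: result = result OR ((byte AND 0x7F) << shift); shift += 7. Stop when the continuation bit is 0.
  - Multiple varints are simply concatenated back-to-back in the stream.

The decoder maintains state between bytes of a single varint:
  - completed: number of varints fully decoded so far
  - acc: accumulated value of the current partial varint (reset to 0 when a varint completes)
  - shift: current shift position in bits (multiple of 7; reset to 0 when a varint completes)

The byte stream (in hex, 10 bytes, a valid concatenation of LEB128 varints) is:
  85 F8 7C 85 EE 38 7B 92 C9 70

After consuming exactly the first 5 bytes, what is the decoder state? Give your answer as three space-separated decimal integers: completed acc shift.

byte[0]=0x85 cont=1 payload=0x05: acc |= 5<<0 -> completed=0 acc=5 shift=7
byte[1]=0xF8 cont=1 payload=0x78: acc |= 120<<7 -> completed=0 acc=15365 shift=14
byte[2]=0x7C cont=0 payload=0x7C: varint #1 complete (value=2046981); reset -> completed=1 acc=0 shift=0
byte[3]=0x85 cont=1 payload=0x05: acc |= 5<<0 -> completed=1 acc=5 shift=7
byte[4]=0xEE cont=1 payload=0x6E: acc |= 110<<7 -> completed=1 acc=14085 shift=14

Answer: 1 14085 14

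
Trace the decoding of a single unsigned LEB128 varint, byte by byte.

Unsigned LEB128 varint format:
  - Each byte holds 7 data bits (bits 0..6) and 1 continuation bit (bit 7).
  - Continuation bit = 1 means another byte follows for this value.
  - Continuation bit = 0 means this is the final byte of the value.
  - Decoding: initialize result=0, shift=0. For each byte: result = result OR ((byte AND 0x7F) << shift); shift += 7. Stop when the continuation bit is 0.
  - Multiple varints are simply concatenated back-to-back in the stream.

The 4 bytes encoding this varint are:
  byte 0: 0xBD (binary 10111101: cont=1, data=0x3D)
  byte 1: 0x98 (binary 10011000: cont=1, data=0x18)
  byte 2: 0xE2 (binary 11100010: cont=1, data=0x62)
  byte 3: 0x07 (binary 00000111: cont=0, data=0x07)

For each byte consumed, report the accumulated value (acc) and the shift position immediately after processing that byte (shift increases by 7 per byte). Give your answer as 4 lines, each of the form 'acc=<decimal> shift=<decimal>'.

byte 0=0xBD: payload=0x3D=61, contrib = 61<<0 = 61; acc -> 61, shift -> 7
byte 1=0x98: payload=0x18=24, contrib = 24<<7 = 3072; acc -> 3133, shift -> 14
byte 2=0xE2: payload=0x62=98, contrib = 98<<14 = 1605632; acc -> 1608765, shift -> 21
byte 3=0x07: payload=0x07=7, contrib = 7<<21 = 14680064; acc -> 16288829, shift -> 28

Answer: acc=61 shift=7
acc=3133 shift=14
acc=1608765 shift=21
acc=16288829 shift=28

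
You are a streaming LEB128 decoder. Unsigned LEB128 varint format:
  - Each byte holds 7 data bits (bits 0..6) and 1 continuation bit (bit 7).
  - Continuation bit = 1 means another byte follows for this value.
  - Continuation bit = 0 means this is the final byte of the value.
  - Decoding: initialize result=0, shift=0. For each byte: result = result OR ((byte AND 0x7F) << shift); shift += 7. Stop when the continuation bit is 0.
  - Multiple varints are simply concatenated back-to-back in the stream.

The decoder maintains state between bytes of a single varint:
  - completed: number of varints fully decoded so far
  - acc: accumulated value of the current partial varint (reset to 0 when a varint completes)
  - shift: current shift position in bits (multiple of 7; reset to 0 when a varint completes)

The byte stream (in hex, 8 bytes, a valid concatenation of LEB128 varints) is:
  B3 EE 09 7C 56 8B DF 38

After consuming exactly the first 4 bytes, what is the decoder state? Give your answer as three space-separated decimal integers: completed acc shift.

Answer: 2 0 0

Derivation:
byte[0]=0xB3 cont=1 payload=0x33: acc |= 51<<0 -> completed=0 acc=51 shift=7
byte[1]=0xEE cont=1 payload=0x6E: acc |= 110<<7 -> completed=0 acc=14131 shift=14
byte[2]=0x09 cont=0 payload=0x09: varint #1 complete (value=161587); reset -> completed=1 acc=0 shift=0
byte[3]=0x7C cont=0 payload=0x7C: varint #2 complete (value=124); reset -> completed=2 acc=0 shift=0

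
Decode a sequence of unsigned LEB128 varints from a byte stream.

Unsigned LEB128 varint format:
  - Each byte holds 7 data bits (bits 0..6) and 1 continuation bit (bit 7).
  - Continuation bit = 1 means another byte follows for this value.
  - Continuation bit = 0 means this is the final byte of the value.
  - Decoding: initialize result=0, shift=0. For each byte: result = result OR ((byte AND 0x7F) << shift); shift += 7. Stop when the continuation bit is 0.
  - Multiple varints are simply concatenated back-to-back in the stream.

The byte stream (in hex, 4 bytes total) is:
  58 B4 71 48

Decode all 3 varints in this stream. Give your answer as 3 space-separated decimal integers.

Answer: 88 14516 72

Derivation:
  byte[0]=0x58 cont=0 payload=0x58=88: acc |= 88<<0 -> acc=88 shift=7 [end]
Varint 1: bytes[0:1] = 58 -> value 88 (1 byte(s))
  byte[1]=0xB4 cont=1 payload=0x34=52: acc |= 52<<0 -> acc=52 shift=7
  byte[2]=0x71 cont=0 payload=0x71=113: acc |= 113<<7 -> acc=14516 shift=14 [end]
Varint 2: bytes[1:3] = B4 71 -> value 14516 (2 byte(s))
  byte[3]=0x48 cont=0 payload=0x48=72: acc |= 72<<0 -> acc=72 shift=7 [end]
Varint 3: bytes[3:4] = 48 -> value 72 (1 byte(s))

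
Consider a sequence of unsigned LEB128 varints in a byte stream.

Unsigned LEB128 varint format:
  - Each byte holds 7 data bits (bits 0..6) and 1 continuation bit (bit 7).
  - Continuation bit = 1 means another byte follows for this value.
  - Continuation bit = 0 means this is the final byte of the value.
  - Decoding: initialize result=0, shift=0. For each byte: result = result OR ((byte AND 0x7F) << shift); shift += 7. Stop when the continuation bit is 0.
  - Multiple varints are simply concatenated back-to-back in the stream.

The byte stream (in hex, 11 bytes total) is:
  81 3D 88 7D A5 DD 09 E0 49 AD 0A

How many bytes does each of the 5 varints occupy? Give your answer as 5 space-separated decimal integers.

Answer: 2 2 3 2 2

Derivation:
  byte[0]=0x81 cont=1 payload=0x01=1: acc |= 1<<0 -> acc=1 shift=7
  byte[1]=0x3D cont=0 payload=0x3D=61: acc |= 61<<7 -> acc=7809 shift=14 [end]
Varint 1: bytes[0:2] = 81 3D -> value 7809 (2 byte(s))
  byte[2]=0x88 cont=1 payload=0x08=8: acc |= 8<<0 -> acc=8 shift=7
  byte[3]=0x7D cont=0 payload=0x7D=125: acc |= 125<<7 -> acc=16008 shift=14 [end]
Varint 2: bytes[2:4] = 88 7D -> value 16008 (2 byte(s))
  byte[4]=0xA5 cont=1 payload=0x25=37: acc |= 37<<0 -> acc=37 shift=7
  byte[5]=0xDD cont=1 payload=0x5D=93: acc |= 93<<7 -> acc=11941 shift=14
  byte[6]=0x09 cont=0 payload=0x09=9: acc |= 9<<14 -> acc=159397 shift=21 [end]
Varint 3: bytes[4:7] = A5 DD 09 -> value 159397 (3 byte(s))
  byte[7]=0xE0 cont=1 payload=0x60=96: acc |= 96<<0 -> acc=96 shift=7
  byte[8]=0x49 cont=0 payload=0x49=73: acc |= 73<<7 -> acc=9440 shift=14 [end]
Varint 4: bytes[7:9] = E0 49 -> value 9440 (2 byte(s))
  byte[9]=0xAD cont=1 payload=0x2D=45: acc |= 45<<0 -> acc=45 shift=7
  byte[10]=0x0A cont=0 payload=0x0A=10: acc |= 10<<7 -> acc=1325 shift=14 [end]
Varint 5: bytes[9:11] = AD 0A -> value 1325 (2 byte(s))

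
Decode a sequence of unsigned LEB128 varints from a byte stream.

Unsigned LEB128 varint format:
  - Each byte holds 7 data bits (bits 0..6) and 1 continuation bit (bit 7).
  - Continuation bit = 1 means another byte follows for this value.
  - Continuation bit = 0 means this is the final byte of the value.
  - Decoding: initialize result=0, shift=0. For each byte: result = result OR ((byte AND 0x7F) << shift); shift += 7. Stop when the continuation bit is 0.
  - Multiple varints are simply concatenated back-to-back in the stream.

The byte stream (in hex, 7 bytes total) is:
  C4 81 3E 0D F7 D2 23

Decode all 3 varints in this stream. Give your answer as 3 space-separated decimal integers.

Answer: 1016004 13 584055

Derivation:
  byte[0]=0xC4 cont=1 payload=0x44=68: acc |= 68<<0 -> acc=68 shift=7
  byte[1]=0x81 cont=1 payload=0x01=1: acc |= 1<<7 -> acc=196 shift=14
  byte[2]=0x3E cont=0 payload=0x3E=62: acc |= 62<<14 -> acc=1016004 shift=21 [end]
Varint 1: bytes[0:3] = C4 81 3E -> value 1016004 (3 byte(s))
  byte[3]=0x0D cont=0 payload=0x0D=13: acc |= 13<<0 -> acc=13 shift=7 [end]
Varint 2: bytes[3:4] = 0D -> value 13 (1 byte(s))
  byte[4]=0xF7 cont=1 payload=0x77=119: acc |= 119<<0 -> acc=119 shift=7
  byte[5]=0xD2 cont=1 payload=0x52=82: acc |= 82<<7 -> acc=10615 shift=14
  byte[6]=0x23 cont=0 payload=0x23=35: acc |= 35<<14 -> acc=584055 shift=21 [end]
Varint 3: bytes[4:7] = F7 D2 23 -> value 584055 (3 byte(s))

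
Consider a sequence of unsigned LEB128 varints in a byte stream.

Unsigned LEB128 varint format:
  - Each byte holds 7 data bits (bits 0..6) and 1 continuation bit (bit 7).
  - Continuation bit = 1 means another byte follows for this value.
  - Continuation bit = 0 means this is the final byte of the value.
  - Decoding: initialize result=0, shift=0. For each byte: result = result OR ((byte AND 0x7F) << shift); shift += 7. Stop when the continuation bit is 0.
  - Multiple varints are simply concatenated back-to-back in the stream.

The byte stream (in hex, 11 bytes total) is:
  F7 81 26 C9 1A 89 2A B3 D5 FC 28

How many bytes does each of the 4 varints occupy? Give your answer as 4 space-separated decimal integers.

  byte[0]=0xF7 cont=1 payload=0x77=119: acc |= 119<<0 -> acc=119 shift=7
  byte[1]=0x81 cont=1 payload=0x01=1: acc |= 1<<7 -> acc=247 shift=14
  byte[2]=0x26 cont=0 payload=0x26=38: acc |= 38<<14 -> acc=622839 shift=21 [end]
Varint 1: bytes[0:3] = F7 81 26 -> value 622839 (3 byte(s))
  byte[3]=0xC9 cont=1 payload=0x49=73: acc |= 73<<0 -> acc=73 shift=7
  byte[4]=0x1A cont=0 payload=0x1A=26: acc |= 26<<7 -> acc=3401 shift=14 [end]
Varint 2: bytes[3:5] = C9 1A -> value 3401 (2 byte(s))
  byte[5]=0x89 cont=1 payload=0x09=9: acc |= 9<<0 -> acc=9 shift=7
  byte[6]=0x2A cont=0 payload=0x2A=42: acc |= 42<<7 -> acc=5385 shift=14 [end]
Varint 3: bytes[5:7] = 89 2A -> value 5385 (2 byte(s))
  byte[7]=0xB3 cont=1 payload=0x33=51: acc |= 51<<0 -> acc=51 shift=7
  byte[8]=0xD5 cont=1 payload=0x55=85: acc |= 85<<7 -> acc=10931 shift=14
  byte[9]=0xFC cont=1 payload=0x7C=124: acc |= 124<<14 -> acc=2042547 shift=21
  byte[10]=0x28 cont=0 payload=0x28=40: acc |= 40<<21 -> acc=85928627 shift=28 [end]
Varint 4: bytes[7:11] = B3 D5 FC 28 -> value 85928627 (4 byte(s))

Answer: 3 2 2 4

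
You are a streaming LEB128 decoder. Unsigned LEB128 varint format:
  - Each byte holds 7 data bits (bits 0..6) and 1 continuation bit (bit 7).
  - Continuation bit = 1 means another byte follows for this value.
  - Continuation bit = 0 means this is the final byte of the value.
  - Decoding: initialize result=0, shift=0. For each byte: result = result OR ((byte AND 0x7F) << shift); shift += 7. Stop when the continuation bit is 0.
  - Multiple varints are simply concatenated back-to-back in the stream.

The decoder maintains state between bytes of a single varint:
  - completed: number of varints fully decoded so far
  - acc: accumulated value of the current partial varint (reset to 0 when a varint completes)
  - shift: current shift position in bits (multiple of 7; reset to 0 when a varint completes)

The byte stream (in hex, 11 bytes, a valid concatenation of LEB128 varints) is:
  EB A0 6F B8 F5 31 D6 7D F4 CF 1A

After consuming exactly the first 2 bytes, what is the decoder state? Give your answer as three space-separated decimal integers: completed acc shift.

Answer: 0 4203 14

Derivation:
byte[0]=0xEB cont=1 payload=0x6B: acc |= 107<<0 -> completed=0 acc=107 shift=7
byte[1]=0xA0 cont=1 payload=0x20: acc |= 32<<7 -> completed=0 acc=4203 shift=14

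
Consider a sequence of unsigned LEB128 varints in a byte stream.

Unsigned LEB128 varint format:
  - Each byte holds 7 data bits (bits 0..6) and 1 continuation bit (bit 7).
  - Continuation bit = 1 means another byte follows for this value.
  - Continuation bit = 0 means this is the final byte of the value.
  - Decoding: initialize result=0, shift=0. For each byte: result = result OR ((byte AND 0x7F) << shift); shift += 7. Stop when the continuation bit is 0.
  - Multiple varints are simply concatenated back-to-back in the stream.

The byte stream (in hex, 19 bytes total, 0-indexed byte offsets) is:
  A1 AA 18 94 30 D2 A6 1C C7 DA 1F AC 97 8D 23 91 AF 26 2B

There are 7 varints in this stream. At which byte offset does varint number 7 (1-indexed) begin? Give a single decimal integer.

Answer: 18

Derivation:
  byte[0]=0xA1 cont=1 payload=0x21=33: acc |= 33<<0 -> acc=33 shift=7
  byte[1]=0xAA cont=1 payload=0x2A=42: acc |= 42<<7 -> acc=5409 shift=14
  byte[2]=0x18 cont=0 payload=0x18=24: acc |= 24<<14 -> acc=398625 shift=21 [end]
Varint 1: bytes[0:3] = A1 AA 18 -> value 398625 (3 byte(s))
  byte[3]=0x94 cont=1 payload=0x14=20: acc |= 20<<0 -> acc=20 shift=7
  byte[4]=0x30 cont=0 payload=0x30=48: acc |= 48<<7 -> acc=6164 shift=14 [end]
Varint 2: bytes[3:5] = 94 30 -> value 6164 (2 byte(s))
  byte[5]=0xD2 cont=1 payload=0x52=82: acc |= 82<<0 -> acc=82 shift=7
  byte[6]=0xA6 cont=1 payload=0x26=38: acc |= 38<<7 -> acc=4946 shift=14
  byte[7]=0x1C cont=0 payload=0x1C=28: acc |= 28<<14 -> acc=463698 shift=21 [end]
Varint 3: bytes[5:8] = D2 A6 1C -> value 463698 (3 byte(s))
  byte[8]=0xC7 cont=1 payload=0x47=71: acc |= 71<<0 -> acc=71 shift=7
  byte[9]=0xDA cont=1 payload=0x5A=90: acc |= 90<<7 -> acc=11591 shift=14
  byte[10]=0x1F cont=0 payload=0x1F=31: acc |= 31<<14 -> acc=519495 shift=21 [end]
Varint 4: bytes[8:11] = C7 DA 1F -> value 519495 (3 byte(s))
  byte[11]=0xAC cont=1 payload=0x2C=44: acc |= 44<<0 -> acc=44 shift=7
  byte[12]=0x97 cont=1 payload=0x17=23: acc |= 23<<7 -> acc=2988 shift=14
  byte[13]=0x8D cont=1 payload=0x0D=13: acc |= 13<<14 -> acc=215980 shift=21
  byte[14]=0x23 cont=0 payload=0x23=35: acc |= 35<<21 -> acc=73616300 shift=28 [end]
Varint 5: bytes[11:15] = AC 97 8D 23 -> value 73616300 (4 byte(s))
  byte[15]=0x91 cont=1 payload=0x11=17: acc |= 17<<0 -> acc=17 shift=7
  byte[16]=0xAF cont=1 payload=0x2F=47: acc |= 47<<7 -> acc=6033 shift=14
  byte[17]=0x26 cont=0 payload=0x26=38: acc |= 38<<14 -> acc=628625 shift=21 [end]
Varint 6: bytes[15:18] = 91 AF 26 -> value 628625 (3 byte(s))
  byte[18]=0x2B cont=0 payload=0x2B=43: acc |= 43<<0 -> acc=43 shift=7 [end]
Varint 7: bytes[18:19] = 2B -> value 43 (1 byte(s))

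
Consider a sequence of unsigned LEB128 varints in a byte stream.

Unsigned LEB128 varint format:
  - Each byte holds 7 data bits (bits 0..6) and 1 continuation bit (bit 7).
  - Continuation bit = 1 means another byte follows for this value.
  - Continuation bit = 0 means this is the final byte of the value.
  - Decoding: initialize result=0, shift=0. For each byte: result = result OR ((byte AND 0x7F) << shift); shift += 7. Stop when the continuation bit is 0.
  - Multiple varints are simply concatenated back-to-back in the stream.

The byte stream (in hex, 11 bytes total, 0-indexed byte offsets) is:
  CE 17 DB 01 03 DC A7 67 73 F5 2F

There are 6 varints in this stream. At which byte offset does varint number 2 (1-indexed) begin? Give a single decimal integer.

Answer: 2

Derivation:
  byte[0]=0xCE cont=1 payload=0x4E=78: acc |= 78<<0 -> acc=78 shift=7
  byte[1]=0x17 cont=0 payload=0x17=23: acc |= 23<<7 -> acc=3022 shift=14 [end]
Varint 1: bytes[0:2] = CE 17 -> value 3022 (2 byte(s))
  byte[2]=0xDB cont=1 payload=0x5B=91: acc |= 91<<0 -> acc=91 shift=7
  byte[3]=0x01 cont=0 payload=0x01=1: acc |= 1<<7 -> acc=219 shift=14 [end]
Varint 2: bytes[2:4] = DB 01 -> value 219 (2 byte(s))
  byte[4]=0x03 cont=0 payload=0x03=3: acc |= 3<<0 -> acc=3 shift=7 [end]
Varint 3: bytes[4:5] = 03 -> value 3 (1 byte(s))
  byte[5]=0xDC cont=1 payload=0x5C=92: acc |= 92<<0 -> acc=92 shift=7
  byte[6]=0xA7 cont=1 payload=0x27=39: acc |= 39<<7 -> acc=5084 shift=14
  byte[7]=0x67 cont=0 payload=0x67=103: acc |= 103<<14 -> acc=1692636 shift=21 [end]
Varint 4: bytes[5:8] = DC A7 67 -> value 1692636 (3 byte(s))
  byte[8]=0x73 cont=0 payload=0x73=115: acc |= 115<<0 -> acc=115 shift=7 [end]
Varint 5: bytes[8:9] = 73 -> value 115 (1 byte(s))
  byte[9]=0xF5 cont=1 payload=0x75=117: acc |= 117<<0 -> acc=117 shift=7
  byte[10]=0x2F cont=0 payload=0x2F=47: acc |= 47<<7 -> acc=6133 shift=14 [end]
Varint 6: bytes[9:11] = F5 2F -> value 6133 (2 byte(s))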